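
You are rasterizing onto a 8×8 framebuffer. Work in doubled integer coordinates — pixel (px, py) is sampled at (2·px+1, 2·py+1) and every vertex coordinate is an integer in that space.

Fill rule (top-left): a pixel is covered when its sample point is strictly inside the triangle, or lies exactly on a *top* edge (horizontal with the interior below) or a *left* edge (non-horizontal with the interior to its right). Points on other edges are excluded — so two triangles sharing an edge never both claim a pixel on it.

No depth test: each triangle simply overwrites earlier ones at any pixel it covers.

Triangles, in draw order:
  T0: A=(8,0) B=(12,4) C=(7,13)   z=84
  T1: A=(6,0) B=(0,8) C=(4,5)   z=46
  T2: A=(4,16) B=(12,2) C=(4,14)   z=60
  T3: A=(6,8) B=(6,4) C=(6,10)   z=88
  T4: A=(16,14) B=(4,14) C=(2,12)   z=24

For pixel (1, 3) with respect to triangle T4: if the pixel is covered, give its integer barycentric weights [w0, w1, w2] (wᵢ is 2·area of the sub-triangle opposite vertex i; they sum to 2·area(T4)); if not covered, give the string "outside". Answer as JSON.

T0:
  2·area = 56
  edge (8, 0)→(12, 4): d=(4,4) right/bottom  bias=-1
  edge (12, 4)→(7, 13): d=(-5,9) right/bottom  bias=-1
  edge (7, 13)→(8, 0): d=(1,-13) top-left  bias=+0
    (4,0)@(9, 1): e=[0,42,14] → .  [on edge]
    (4,1)@(9, 3): e=[8,32,16] → X
    (5,1)@(11, 3): e=[0,14,42] → .  [on edge]
    (4,2)@(9, 5): e=[16,22,18] → X
    (5,2)@(11, 5): e=[8,4,44] → X
    (6,2)@(13, 5): e=[0,-14,70] → .  [on edge]
    (4,3)@(9, 7): e=[24,12,20] → X
    (5,3)@(11, 7): e=[16,-6,46] → .
    (7,3)@(15, 7): e=[0,-42,98] → .  [on edge]
    (4,4)@(9, 9): e=[32,2,22] → X
    (5,4)@(11, 9): e=[24,-16,48] → .
    (4,5)@(9, 11): e=[40,-8,24] → .
    (3,6)@(7, 13): e=[56,0,0] → .  [on edge]
  covered (5 px):
    . . . . . . . .
    . . . . X . . .
    . . . . X X . .
    . . . . X . . .
    . . . . X . . .
    . . . . . . . .
    . . . . . . . .
    . . . . . . . .
T1:
  2·area = 14  (B↔C swapped to make it positive)
  edge (6, 0)→(4, 5): d=(-2,5) right/bottom  bias=-1
  edge (4, 5)→(0, 8): d=(-4,3) right/bottom  bias=-1
  edge (0, 8)→(6, 0): d=(6,-8) top-left  bias=+0
    (1,2)@(3, 5): e=[5,3,6] → X
    (2,2)@(5, 5): e=[-5,-3,22] → .
    (0,3)@(1, 7): e=[11,1,2] → X
    (1,3)@(3, 7): e=[1,-5,18] → .
    (0,4)@(1, 9): e=[7,-7,14] → .
  covered (2 px):
    . . . . . . . .
    . . . . . . . .
    . X . . . . . .
    X . . . . . . .
    . . . . . . . .
    . . . . . . . .
    . . . . . . . .
    . . . . . . . .
T2:
  2·area = 16  (B↔C swapped to make it positive)
  edge (4, 16)→(4, 14): d=(0,-2) top-left  bias=+0
  edge (4, 14)→(12, 2): d=(8,-12) top-left  bias=+0
  edge (12, 2)→(4, 16): d=(-8,14) right/bottom  bias=-1
    (4,3)@(9, 7): e=[10,4,2] → X
    (5,3)@(11, 7): e=[14,28,-26] → .
    (4,4)@(9, 9): e=[10,20,-14] → .
    (2,6)@(5, 13): e=[2,4,10] → X
    (3,6)@(7, 13): e=[6,28,-18] → .
    (2,7)@(5, 15): e=[2,20,-6] → .
  covered (2 px):
    . . . . . . . .
    . . . . . . . .
    . . . . . . . .
    . . . . X . . .
    . . . . . . . .
    . . . . . . . .
    . . X . . . . .
    . . . . . . . .
T3:
  degenerate (2·area = 0) — covers nothing
T4:
  2·area = 24
  edge (16, 14)→(4, 14): d=(-12,0) right/bottom  bias=-1
  edge (4, 14)→(2, 12): d=(-2,-2) top-left  bias=+0
  edge (2, 12)→(16, 14): d=(14,2) right/bottom  bias=-1
    (0,5)@(1, 11): e=[36,0,-12] → .  [on edge]
    (1,6)@(3, 13): e=[12,0,12] → X  [on edge]
    (2,6)@(5, 13): e=[12,4,8] → X
    (3,6)@(7, 13): e=[12,8,4] → X
    (4,6)@(9, 13): e=[12,12,0] → .  [on edge]
    (1,7)@(3, 15): e=[-12,-4,40] → .
    (2,7)@(5, 15): e=[-12,0,36] → .  [on edge]
    (3,7)@(7, 15): e=[-12,4,32] → .
  covered (3 px):
    . . . . . . . .
    . . . . . . . .
    . . . . . . . .
    . . . . . . . .
    . . . . . . . .
    . . . . . . . .
    . X X X . . . .
    . . . . . . . .

Final: "outside"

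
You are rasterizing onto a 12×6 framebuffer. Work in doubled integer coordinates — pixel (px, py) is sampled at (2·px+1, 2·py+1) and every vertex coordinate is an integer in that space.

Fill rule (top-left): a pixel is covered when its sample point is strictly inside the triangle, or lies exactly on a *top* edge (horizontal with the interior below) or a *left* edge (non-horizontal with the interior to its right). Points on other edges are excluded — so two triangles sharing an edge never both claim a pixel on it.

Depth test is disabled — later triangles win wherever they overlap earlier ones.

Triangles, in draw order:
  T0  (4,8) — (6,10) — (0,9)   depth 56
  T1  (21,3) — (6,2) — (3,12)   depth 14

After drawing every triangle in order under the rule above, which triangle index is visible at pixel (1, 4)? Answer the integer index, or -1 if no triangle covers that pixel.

T0:
  2·area = 10
  edge (4, 8)→(6, 10): d=(2,2) right/bottom  bias=-1
  edge (6, 10)→(0, 9): d=(-6,-1) top-left  bias=+0
  edge (0, 9)→(4, 8): d=(4,-1) top-left  bias=+0
    (0,2)@(1, 5): e=[0,25,-15] → .  [on edge]
    (1,3)@(3, 7): e=[0,15,-5] → .  [on edge]
    (0,4)@(1, 9): e=[8,1,1] → X
    (1,4)@(3, 9): e=[4,3,3] → X
    (2,4)@(5, 9): e=[0,5,5] → .  [on edge]
    (0,5)@(1, 11): e=[12,-11,9] → .
    (1,5)@(3, 11): e=[8,-9,11] → .
    (3,5)@(7, 11): e=[0,-5,15] → .  [on edge]
  covered (2 px):
    . . . . . . . . . . . .
    . . . . . . . . . . . .
    . . . . . . . . . . . .
    . . . . . . . . . . . .
    X X . . . . . . . . . .
    . . . . . . . . . . . .
T1:
  2·area = 153  (B↔C swapped to make it positive)
  edge (21, 3)→(3, 12): d=(-18,9) right/bottom  bias=-1
  edge (3, 12)→(6, 2): d=(3,-10) top-left  bias=+0
  edge (6, 2)→(21, 3): d=(15,1) right/bottom  bias=-1
    (3,1)@(7, 3): e=[126,13,14] → X
    (4,1)@(9, 3): e=[108,33,12] → X
    (5,1)@(11, 3): e=[90,53,10] → X
    (6,1)@(13, 3): e=[72,73,8] → X
    (7,1)@(15, 3): e=[54,93,6] → X
    (8,1)@(17, 3): e=[36,113,4] → X
    (9,1)@(19, 3): e=[18,133,2] → X
    (10,1)@(21, 3): e=[0,153,0] → .  [on edge]
    (3,2)@(7, 5): e=[90,19,44] → X
    (8,2)@(17, 5): e=[0,119,34] → .  [on edge]
    (9,2)@(19, 5): e=[-18,139,32] → .
    (2,3)@(5, 7): e=[72,5,76] → X
    (6,3)@(13, 7): e=[0,85,68] → .  [on edge]
    (4,4)@(9, 9): e=[0,51,102] → .  [on edge]
    (2,5)@(5, 11): e=[0,17,136] → .  [on edge]
  covered (18 px):
    . . . . . . . . . . . .
    . . . X X X X X X X . .
    . . . X X X X X . . . .
    . . X X X X . . . . . .
    . . X X . . . . . . . .
    . . . . . . . . . . . .

Z-buffer (winner per pixel, '.' = empty):
  . . . . . . . . . . . .
  . . . 1 1 1 1 1 1 1 . .
  . . . 1 1 1 1 1 . . . .
  . . 1 1 1 1 . . . . . .
  0 0 1 1 . . . . . . . .
  . . . . . . . . . . . .

Result: 0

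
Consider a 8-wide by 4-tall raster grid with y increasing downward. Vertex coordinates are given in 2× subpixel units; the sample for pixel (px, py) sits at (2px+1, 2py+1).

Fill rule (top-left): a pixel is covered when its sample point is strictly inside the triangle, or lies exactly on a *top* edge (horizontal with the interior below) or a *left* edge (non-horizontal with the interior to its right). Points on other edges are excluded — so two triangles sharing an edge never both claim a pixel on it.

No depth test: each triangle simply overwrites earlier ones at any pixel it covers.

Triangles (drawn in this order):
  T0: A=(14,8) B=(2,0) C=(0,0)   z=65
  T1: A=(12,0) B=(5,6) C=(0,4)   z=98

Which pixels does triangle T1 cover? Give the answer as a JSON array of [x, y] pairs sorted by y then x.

T0:
  2·area = 16  (B↔C swapped to make it positive)
  edge (14, 8)→(0, 0): d=(-14,-8) top-left  bias=+0
  edge (0, 0)→(2, 0): d=(2,0) top-left  bias=+0
  edge (2, 0)→(14, 8): d=(12,8) right/bottom  bias=-1
    (1,0)@(3, 1): e=[10,2,4] → #
    (2,0)@(5, 1): e=[26,2,-12] → ·
    (1,1)@(3, 3): e=[-18,6,28] → ·
    (4,2)@(9, 5): e=[2,10,4] → #
    (5,2)@(11, 5): e=[18,10,-12] → ·
    (4,3)@(9, 7): e=[-26,14,28] → ·
  covered (2 px):
    · # · · · · · ·
    · · · · · · · ·
    · · · · # · · ·
    · · · · · · · ·
T1:
  2·area = 44
  edge (12, 0)→(5, 6): d=(-7,6) right/bottom  bias=-1
  edge (5, 6)→(0, 4): d=(-5,-2) top-left  bias=+0
  edge (0, 4)→(12, 0): d=(12,-4) top-left  bias=+0
    (4,0)@(9, 1): e=[11,33,0] → #  [on edge]
    (5,0)@(11, 1): e=[-1,37,8] → ·
    (1,1)@(3, 3): e=[33,11,0] → #  [on edge]
    (2,1)@(5, 3): e=[21,15,8] → #
    (3,1)@(7, 3): e=[9,19,16] → #
    (4,1)@(9, 3): e=[-3,23,24] → ·
    (1,2)@(3, 5): e=[19,1,24] → #
    (3,2)@(7, 5): e=[-5,9,40] → ·
    (1,3)@(3, 7): e=[5,-9,48] → ·
    (2,3)@(5, 7): e=[-7,-5,56] → ·
  covered (6 px):
    · · · · # · · ·
    · # # # · · · ·
    · # # · · · · ·
    · · · · · · · ·

Final: [[4,0],[1,1],[2,1],[3,1],[1,2],[2,2]]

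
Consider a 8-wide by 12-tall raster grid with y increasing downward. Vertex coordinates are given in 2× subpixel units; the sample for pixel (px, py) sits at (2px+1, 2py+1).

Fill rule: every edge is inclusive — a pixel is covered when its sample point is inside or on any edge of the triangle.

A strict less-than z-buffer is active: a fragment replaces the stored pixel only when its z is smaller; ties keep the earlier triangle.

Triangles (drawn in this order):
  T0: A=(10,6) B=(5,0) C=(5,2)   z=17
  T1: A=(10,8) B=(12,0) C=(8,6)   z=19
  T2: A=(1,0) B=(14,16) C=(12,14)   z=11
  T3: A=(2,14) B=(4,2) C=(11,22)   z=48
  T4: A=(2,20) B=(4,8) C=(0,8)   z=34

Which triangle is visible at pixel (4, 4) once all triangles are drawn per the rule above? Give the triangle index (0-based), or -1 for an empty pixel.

T0:
  2·area = 10  (B↔C swapped to make it positive)
  edge (10, 6)→(5, 2): d=(-5,-4) inclusive
  edge (5, 2)→(5, 0): d=(0,-2) inclusive
  edge (5, 0)→(10, 6): d=(5,6) inclusive
    (2,0)@(5, 1): e=[5,0,5] → #  [on edge]
    (3,0)@(7, 1): e=[13,4,-7] → ·
    (2,1)@(5, 3): e=[-5,0,15] → ·  [on edge]
    (3,1)@(7, 3): e=[3,4,3] → #
    (4,1)@(9, 3): e=[11,8,-9] → ·
    (2,2)@(5, 5): e=[-15,0,25] → ·  [on edge]
    (3,2)@(7, 5): e=[-7,4,13] → ·
    (4,2)@(9, 5): e=[1,8,1] → #
    (5,2)@(11, 5): e=[9,12,-11] → ·
    (2,3)@(5, 7): e=[-25,0,35] → ·  [on edge]
    (4,3)@(9, 7): e=[-9,8,11] → ·
    (2,4)@(5, 9): e=[-35,0,45] → ·  [on edge]
    (2,5)@(5, 11): e=[-45,0,55] → ·  [on edge]
    (2,6)@(5, 13): e=[-55,0,65] → ·  [on edge]
    (2,7)@(5, 15): e=[-65,0,75] → ·  [on edge]
    (2,8)@(5, 17): e=[-75,0,85] → ·  [on edge]
    (2,9)@(5, 19): e=[-85,0,95] → ·  [on edge]
    (2,10)@(5, 21): e=[-95,0,105] → ·  [on edge]
    (2,11)@(5, 23): e=[-105,0,115] → ·  [on edge]
  covered (3 px):
    · · # · · · · ·
    · · · # · · · ·
    · · · · # · · ·
    · · · · · · · ·
    · · · · · · · ·
    · · · · · · · ·
    · · · · · · · ·
    · · · · · · · ·
    · · · · · · · ·
    · · · · · · · ·
    · · · · · · · ·
    · · · · · · · ·
T1:
  2·area = 20  (B↔C swapped to make it positive)
  edge (10, 8)→(8, 6): d=(-2,-2) inclusive
  edge (8, 6)→(12, 0): d=(4,-6) inclusive
  edge (12, 0)→(10, 8): d=(-2,8) inclusive
    (1,0)@(3, 1): e=[0,-50,70] → ·  [on edge]
    (2,1)@(5, 3): e=[0,-30,50] → ·  [on edge]
    (5,1)@(11, 3): e=[12,6,2] → #
    (6,1)@(13, 3): e=[16,18,-14] → ·
    (3,2)@(7, 5): e=[0,-10,30] → ·  [on edge]
    (4,2)@(9, 5): e=[4,2,14] → #
    (5,2)@(11, 5): e=[8,14,-2] → ·
    (4,3)@(9, 7): e=[0,10,10] → #  [on edge]
    (5,3)@(11, 7): e=[4,22,-6] → ·
    (4,4)@(9, 9): e=[-4,18,6] → ·
    (5,4)@(11, 9): e=[0,30,-10] → ·  [on edge]
    (6,5)@(13, 11): e=[0,50,-30] → ·  [on edge]
    (7,6)@(15, 13): e=[0,70,-50] → ·  [on edge]
  covered (3 px):
    · · · · · · · ·
    · · · · · # · ·
    · · · · # · · ·
    · · · · # · · ·
    · · · · · · · ·
    · · · · · · · ·
    · · · · · · · ·
    · · · · · · · ·
    · · · · · · · ·
    · · · · · · · ·
    · · · · · · · ·
    · · · · · · · ·
T2:
  2·area = 6
  edge (1, 0)→(14, 16): d=(13,16) inclusive
  edge (14, 16)→(12, 14): d=(-2,-2) inclusive
  edge (12, 14)→(1, 0): d=(-11,-14) inclusive
    (0,1)@(1, 3): e=[39,0,-33] → ·  [on edge]
    (1,2)@(3, 5): e=[33,0,-27] → ·  [on edge]
    (2,2)@(5, 5): e=[1,4,1] → #
    (3,2)@(7, 5): e=[-31,8,29] → ·
    (2,3)@(5, 7): e=[27,0,-21] → ·  [on edge]
    (3,4)@(7, 9): e=[21,0,-15] → ·  [on edge]
    (4,5)@(9, 11): e=[15,0,-9] → ·  [on edge]
    (5,6)@(11, 13): e=[9,0,-3] → ·  [on edge]
    (6,7)@(13, 15): e=[3,0,3] → #  [on edge]
    (7,7)@(15, 15): e=[-29,4,31] → ·
    (6,8)@(13, 17): e=[29,-4,-19] → ·
    (7,8)@(15, 17): e=[-3,0,9] → ·  [on edge]
  covered (2 px):
    · · · · · · · ·
    · · · · · · · ·
    · · # · · · · ·
    · · · · · · · ·
    · · · · · · · ·
    · · · · · · · ·
    · · · · · · · ·
    · · · · · · # ·
    · · · · · · · ·
    · · · · · · · ·
    · · · · · · · ·
    · · · · · · · ·
T3:
  2·area = 124
  edge (2, 14)→(4, 2): d=(2,-12) inclusive
  edge (4, 2)→(11, 22): d=(7,20) inclusive
  edge (11, 22)→(2, 14): d=(-9,-8) inclusive
    (2,2)@(5, 5): e=[18,1,105] → #
    (3,2)@(7, 5): e=[42,-39,121] → ·
    (2,3)@(5, 7): e=[22,15,87] → #
    (3,3)@(7, 7): e=[46,-25,103] → ·
    (1,4)@(3, 9): e=[2,69,53] → #
    (3,4)@(7, 9): e=[50,-11,85] → ·
    (1,5)@(3, 11): e=[6,83,35] → #
    (3,5)@(7, 11): e=[54,3,67] → #
    (4,5)@(9, 11): e=[78,-37,83] → ·
    (1,6)@(3, 13): e=[10,97,17] → #
    (4,6)@(9, 13): e=[82,-23,65] → ·
    (1,7)@(3, 15): e=[14,111,-1] → ·
  covered (15 px):
    · · · · · · · ·
    · · · · · · · ·
    · · # · · · · ·
    · · # · · · · ·
    · # # · · · · ·
    · # # # · · · ·
    · # # # · · · ·
    · · # # · · · ·
    · · · # # · · ·
    · · · · # · · ·
    · · · · · · · ·
    · · · · · · · ·
T4:
  2·area = 48  (B↔C swapped to make it positive)
  edge (2, 20)→(0, 8): d=(-2,-12) inclusive
  edge (0, 8)→(4, 8): d=(4,0) inclusive
  edge (4, 8)→(2, 20): d=(-2,12) inclusive
    (0,4)@(1, 9): e=[10,4,34] → #
    (1,4)@(3, 9): e=[34,4,10] → #
    (2,4)@(5, 9): e=[58,4,-14] → ·
    (0,5)@(1, 11): e=[6,12,30] → #
    (2,5)@(5, 11): e=[54,12,-18] → ·
    (0,6)@(1, 13): e=[2,20,26] → #
    (2,6)@(5, 13): e=[50,20,-22] → ·
    (0,7)@(1, 15): e=[-2,28,22] → ·
    (1,7)@(3, 15): e=[22,28,-2] → ·
  covered (6 px):
    · · · · · · · ·
    · · · · · · · ·
    · · · · · · · ·
    · · · · · · · ·
    # # · · · · · ·
    # # · · · · · ·
    # # · · · · · ·
    · · · · · · · ·
    · · · · · · · ·
    · · · · · · · ·
    · · · · · · · ·
    · · · · · · · ·

Z-buffer (winner per pixel, '.' = empty):
  . . 0 . . . . .
  . . . 0 . 1 . .
  . . 2 . 0 . . .
  . . 3 . 1 . . .
  4 4 3 . . . . .
  4 4 3 3 . . . .
  4 4 3 3 . . . .
  . . 3 3 . . 2 .
  . . . 3 3 . . .
  . . . . 3 . . .
  . . . . . . . .
  . . . . . . . .

Result: -1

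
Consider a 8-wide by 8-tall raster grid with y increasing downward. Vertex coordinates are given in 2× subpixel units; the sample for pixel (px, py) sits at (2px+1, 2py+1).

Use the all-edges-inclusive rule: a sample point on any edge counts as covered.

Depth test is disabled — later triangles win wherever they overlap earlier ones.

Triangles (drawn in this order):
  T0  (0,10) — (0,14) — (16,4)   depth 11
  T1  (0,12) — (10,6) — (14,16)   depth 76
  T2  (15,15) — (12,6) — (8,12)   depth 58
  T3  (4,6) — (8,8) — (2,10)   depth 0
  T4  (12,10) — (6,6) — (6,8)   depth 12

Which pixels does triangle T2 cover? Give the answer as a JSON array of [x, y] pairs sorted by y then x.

T0:
  2·area = 64  (B↔C swapped to make it positive)
  edge (0, 10)→(16, 4): d=(16,-6) inclusive
  edge (16, 4)→(0, 14): d=(-16,10) inclusive
  edge (0, 14)→(0, 10): d=(0,-4) inclusive
    (4,3)@(9, 7): e=[6,22,36] → █
    (5,3)@(11, 7): e=[18,2,44] → █
    (6,3)@(13, 7): e=[30,-18,52] → ·
    (1,4)@(3, 9): e=[2,50,12] → █
    (2,4)@(5, 9): e=[14,30,20] → █
    (3,4)@(7, 9): e=[26,10,28] → █
    (4,4)@(9, 9): e=[38,-10,36] → ·
    (5,4)@(11, 9): e=[50,-30,44] → ·
    (0,5)@(1, 11): e=[22,38,4] → █
    (2,5)@(5, 11): e=[46,-2,20] → ·
    (3,5)@(7, 11): e=[58,-22,28] → ·
    (0,6)@(1, 13): e=[54,6,4] → █
  covered (8 px):
    · · · · · · · ·
    · · · · · · · ·
    · · · · · · · ·
    · · · · █ █ · ·
    · █ █ █ · · · ·
    █ █ · · · · · ·
    █ · · · · · · ·
    · · · · · · · ·
T1:
  2·area = 124
  edge (0, 12)→(10, 6): d=(10,-6) inclusive
  edge (10, 6)→(14, 16): d=(4,10) inclusive
  edge (14, 16)→(0, 12): d=(-14,-4) inclusive
    (7,1)@(15, 3): e=[0,-62,186] → ·  [on edge]
    (4,3)@(9, 7): e=[4,14,106] → █
    (5,3)@(11, 7): e=[16,-6,114] → ·
    (2,4)@(5, 9): e=[0,62,62] → █  [on edge]
    (3,4)@(7, 9): e=[12,42,70] → █
    (5,4)@(11, 9): e=[36,2,86] → █
    (6,4)@(13, 9): e=[48,-18,94] → ·
    (1,5)@(3, 11): e=[8,90,26] → █
    (6,5)@(13, 11): e=[68,-10,66] → ·
    (1,6)@(3, 13): e=[28,98,-2] → ·
    (2,6)@(5, 13): e=[40,78,6] → █
    (6,6)@(13, 13): e=[88,-2,38] → ·
  covered (16 px):
    · · · · · · · ·
    · · · · · · · ·
    · · · · · · · ·
    · · · · █ · · ·
    · · █ █ █ █ · ·
    · █ █ █ █ █ · ·
    · · █ █ █ █ · ·
    · · · · · █ █ ·
T2:
  2·area = 54  (B↔C swapped to make it positive)
  edge (15, 15)→(8, 12): d=(-7,-3) inclusive
  edge (8, 12)→(12, 6): d=(4,-6) inclusive
  edge (12, 6)→(15, 15): d=(3,9) inclusive
    (5,1)@(11, 3): e=[72,-18,0] → ·  [on edge]
    (0,4)@(1, 9): e=[0,-54,108] → ·  [on edge]
    (5,4)@(11, 9): e=[30,6,18] → █
    (6,4)@(13, 9): e=[36,18,0] → █  [on edge]
    (7,4)@(15, 9): e=[42,30,-18] → ·
    (4,5)@(9, 11): e=[10,2,42] → █
    (7,5)@(15, 11): e=[28,38,-12] → ·
    (4,6)@(9, 13): e=[-4,10,48] → ·
    (5,6)@(11, 13): e=[2,22,30] → █
    (7,6)@(15, 13): e=[14,46,-6] → ·
    (5,7)@(11, 15): e=[-12,30,36] → ·
    (6,7)@(13, 15): e=[-6,42,18] → ·
    (7,7)@(15, 15): e=[0,54,0] → █  [on edge]
  covered (8 px):
    · · · · · · · ·
    · · · · · · · ·
    · · · · · · · ·
    · · · · · · · ·
    · · · · · █ █ ·
    · · · · █ █ █ ·
    · · · · · █ █ ·
    · · · · · · · █
T3:
  2·area = 20
  edge (4, 6)→(8, 8): d=(4,2) inclusive
  edge (8, 8)→(2, 10): d=(-6,2) inclusive
  edge (2, 10)→(4, 6): d=(2,-4) inclusive
    (2,3)@(5, 7): e=[2,12,6] → █
    (3,3)@(7, 7): e=[-2,8,14] → ·
    (5,3)@(11, 7): e=[-10,0,30] → ·  [on edge]
    (1,4)@(3, 9): e=[14,4,2] → █
    (2,4)@(5, 9): e=[10,0,10] → █  [on edge]
    (3,4)@(7, 9): e=[6,-4,18] → ·
    (1,5)@(3, 11): e=[22,-8,6] → ·
    (2,5)@(5, 11): e=[18,-12,14] → ·
  covered (3 px):
    · · · · · · · ·
    · · · · · · · ·
    · · · · · · · ·
    · · █ · · · · ·
    · █ █ · · · · ·
    · · · · · · · ·
    · · · · · · · ·
    · · · · · · · ·
T4:
  2·area = 12  (B↔C swapped to make it positive)
  edge (12, 10)→(6, 8): d=(-6,-2) inclusive
  edge (6, 8)→(6, 6): d=(0,-2) inclusive
  edge (6, 6)→(12, 10): d=(6,4) inclusive
    (1,3)@(3, 7): e=[0,-6,18] → ·  [on edge]
    (3,3)@(7, 7): e=[8,2,2] → █
    (4,3)@(9, 7): e=[12,6,-6] → ·
    (3,4)@(7, 9): e=[-4,2,14] → ·
    (4,4)@(9, 9): e=[0,6,6] → █  [on edge]
    (5,4)@(11, 9): e=[4,10,-2] → ·
    (4,5)@(9, 11): e=[-12,6,18] → ·
    (7,5)@(15, 11): e=[0,18,-6] → ·  [on edge]
  covered (2 px):
    · · · · · · · ·
    · · · · · · · ·
    · · · · · · · ·
    · · · █ · · · ·
    · · · · █ · · ·
    · · · · · · · ·
    · · · · · · · ·
    · · · · · · · ·

Answer: [[5,4],[6,4],[4,5],[5,5],[6,5],[5,6],[6,6],[7,7]]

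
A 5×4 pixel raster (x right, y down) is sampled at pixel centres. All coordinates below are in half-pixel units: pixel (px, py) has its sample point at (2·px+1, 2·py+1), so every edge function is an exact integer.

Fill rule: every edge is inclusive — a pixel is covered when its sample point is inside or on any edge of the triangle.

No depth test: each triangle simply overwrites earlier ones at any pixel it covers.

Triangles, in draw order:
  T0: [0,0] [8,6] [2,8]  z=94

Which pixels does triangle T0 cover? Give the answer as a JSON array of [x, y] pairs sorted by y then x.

T0:
  2·area = 52
  edge (0, 0)→(8, 6): d=(8,6) inclusive
  edge (8, 6)→(2, 8): d=(-6,2) inclusive
  edge (2, 8)→(0, 0): d=(-2,-8) inclusive
    (0,0)@(1, 1): e=[2,44,6] → X
    (1,0)@(3, 1): e=[-10,40,22] → .
    (0,1)@(1, 3): e=[18,32,2] → X
    (1,1)@(3, 3): e=[6,28,18] → X
    (2,1)@(5, 3): e=[-6,24,34] → .
    (0,2)@(1, 5): e=[34,20,-2] → .
    (1,2)@(3, 5): e=[22,16,14] → X
    (2,2)@(5, 5): e=[10,12,30] → X
    (3,2)@(7, 5): e=[-2,8,46] → .
    (1,3)@(3, 7): e=[38,4,10] → X
    (2,3)@(5, 7): e=[26,0,26] → X  [on edge]
    (3,3)@(7, 7): e=[14,-4,42] → .
  covered (7 px):
    X . . . .
    X X . . .
    . X X . .
    . X X . .

Result: [[0,0],[0,1],[1,1],[1,2],[2,2],[1,3],[2,3]]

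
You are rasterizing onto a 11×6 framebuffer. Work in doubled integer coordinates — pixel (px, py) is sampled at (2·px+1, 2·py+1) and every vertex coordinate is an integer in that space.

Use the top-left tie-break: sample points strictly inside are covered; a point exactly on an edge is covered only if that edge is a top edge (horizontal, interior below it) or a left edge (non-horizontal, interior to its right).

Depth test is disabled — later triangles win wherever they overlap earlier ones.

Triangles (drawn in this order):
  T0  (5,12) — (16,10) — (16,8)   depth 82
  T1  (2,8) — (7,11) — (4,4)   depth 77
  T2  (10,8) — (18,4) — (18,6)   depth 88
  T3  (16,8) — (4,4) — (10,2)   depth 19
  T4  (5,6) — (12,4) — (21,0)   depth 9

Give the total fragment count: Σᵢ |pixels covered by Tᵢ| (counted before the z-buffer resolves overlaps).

T0:
  2·area = 22  (B↔C swapped to make it positive)
  edge (5, 12)→(16, 8): d=(11,-4) top-left  bias=+0
  edge (16, 8)→(16, 10): d=(0,2) right/bottom  bias=-1
  edge (16, 10)→(5, 12): d=(-11,2) right/bottom  bias=-1
    (7,4)@(15, 9): e=[7,2,13] → X
    (8,4)@(17, 9): e=[15,-2,9] → .
    (4,5)@(9, 11): e=[5,14,3] → X
    (5,5)@(11, 11): e=[13,10,-1] → .
    (7,5)@(15, 11): e=[29,2,-9] → .
  covered (2 px):
    . . . . . . . . . . .
    . . . . . . . . . . .
    . . . . . . . . . . .
    . . . . . . . . . . .
    . . . . . . . X . . .
    . . . . X . . . . . .
T1:
  2·area = 26  (B↔C swapped to make it positive)
  edge (2, 8)→(4, 4): d=(2,-4) top-left  bias=+0
  edge (4, 4)→(7, 11): d=(3,7) right/bottom  bias=-1
  edge (7, 11)→(2, 8): d=(-5,-3) top-left  bias=+0
    (1,3)@(3, 7): e=[2,16,8] → X
    (2,3)@(5, 7): e=[10,2,14] → X
    (3,3)@(7, 7): e=[18,-12,20] → .
    (1,4)@(3, 9): e=[6,22,-2] → .
    (2,4)@(5, 9): e=[14,8,4] → X
    (3,4)@(7, 9): e=[22,-6,10] → .
    (2,5)@(5, 11): e=[18,14,-6] → .
    (3,5)@(7, 11): e=[26,0,0] → .  [on edge]
  covered (3 px):
    . . . . . . . . . . .
    . . . . . . . . . . .
    . . . . . . . . . . .
    . X X . . . . . . . .
    . . X . . . . . . . .
    . . . . . . . . . . .
T2:
  2·area = 16
  edge (10, 8)→(18, 4): d=(8,-4) top-left  bias=+0
  edge (18, 4)→(18, 6): d=(0,2) right/bottom  bias=-1
  edge (18, 6)→(10, 8): d=(-8,2) right/bottom  bias=-1
    (8,2)@(17, 5): e=[4,2,10] → X
    (9,2)@(19, 5): e=[12,-2,6] → .
    (6,3)@(13, 7): e=[4,10,2] → X
    (7,3)@(15, 7): e=[12,6,-2] → .
    (8,3)@(17, 7): e=[20,2,-6] → .
    (6,4)@(13, 9): e=[20,10,-14] → .
  covered (2 px):
    . . . . . . . . . . .
    . . . . . . . . . . .
    . . . . . . . . X . .
    . . . . . . X . . . .
    . . . . . . . . . . .
    . . . . . . . . . . .
T3:
  2·area = 48
  edge (16, 8)→(4, 4): d=(-12,-4) top-left  bias=+0
  edge (4, 4)→(10, 2): d=(6,-2) top-left  bias=+0
  edge (10, 2)→(16, 8): d=(6,6) right/bottom  bias=-1
    (4,0)@(9, 1): e=[56,-8,0] → .  [on edge]
    (6,0)@(13, 1): e=[72,0,-24] → .  [on edge]
    (0,1)@(1, 3): e=[0,-12,60] → .  [on edge]
    (3,1)@(7, 3): e=[24,0,24] → X  [on edge]
    (4,1)@(9, 3): e=[32,4,12] → X
    (5,1)@(11, 3): e=[40,8,0] → .  [on edge]
    (0,2)@(1, 5): e=[-24,0,72] → .  [on edge]
    (3,2)@(7, 5): e=[0,12,36] → X  [on edge]
    (5,2)@(11, 5): e=[16,20,12] → X
    (6,2)@(13, 5): e=[24,24,0] → .  [on edge]
    (3,3)@(7, 7): e=[-24,24,48] → .
    (4,3)@(9, 7): e=[-16,28,36] → .
    (6,3)@(13, 7): e=[0,36,12] → X  [on edge]
    (7,3)@(15, 7): e=[8,40,0] → .  [on edge]
    (8,4)@(17, 9): e=[-8,56,0] → .  [on edge]
    (9,4)@(19, 9): e=[0,60,-12] → .  [on edge]
    (9,5)@(19, 11): e=[-24,72,0] → .  [on edge]
  covered (6 px):
    . . . . . . . . . . .
    . . . X X . . . . . .
    . . . X X X . . . . .
    . . . . . . X . . . .
    . . . . . . . . . . .
    . . . . . . . . . . .
T4:
  2·area = 10  (B↔C swapped to make it positive)
  edge (5, 6)→(21, 0): d=(16,-6) top-left  bias=+0
  edge (21, 0)→(12, 4): d=(-9,4) right/bottom  bias=-1
  edge (12, 4)→(5, 6): d=(-7,2) right/bottom  bias=-1
    (6,1)@(13, 3): e=[0,5,5] → X  [on edge]
    (7,1)@(15, 3): e=[12,-3,1] → .
    (6,2)@(13, 5): e=[32,-13,-9] → .
  covered (1 px):
    . . . . . . . . . . .
    . . . . . . X . . . .
    . . . . . . . . . . .
    . . . . . . . . . . .
    . . . . . . . . . . .
    . . . . . . . . . . .

Final: 14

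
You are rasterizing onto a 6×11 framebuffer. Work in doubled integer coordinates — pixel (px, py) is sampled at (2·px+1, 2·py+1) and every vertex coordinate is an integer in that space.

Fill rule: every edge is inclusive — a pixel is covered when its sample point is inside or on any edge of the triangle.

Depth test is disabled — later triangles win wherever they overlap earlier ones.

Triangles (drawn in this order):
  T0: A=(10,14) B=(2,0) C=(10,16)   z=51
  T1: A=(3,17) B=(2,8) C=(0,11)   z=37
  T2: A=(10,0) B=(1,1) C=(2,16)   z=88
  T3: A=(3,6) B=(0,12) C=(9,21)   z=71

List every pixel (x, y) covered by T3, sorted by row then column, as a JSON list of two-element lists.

T0:
  2·area = 16  (B↔C swapped to make it positive)
  edge (10, 14)→(10, 16): d=(0,2) inclusive
  edge (10, 16)→(2, 0): d=(-8,-16) inclusive
  edge (2, 0)→(10, 14): d=(8,14) inclusive
    (3,4)@(7, 9): e=[6,8,2] → X
    (4,4)@(9, 9): e=[2,40,-26] → .
    (3,5)@(7, 11): e=[6,-8,18] → .
    (4,6)@(9, 13): e=[2,8,6] → X
    (5,6)@(11, 13): e=[-2,40,-22] → .
    (4,7)@(9, 15): e=[2,-8,22] → .
  covered (2 px):
    . . . . . .
    . . . . . .
    . . . . . .
    . . . . . .
    . . . X . .
    . . . . . .
    . . . . X .
    . . . . . .
    . . . . . .
    . . . . . .
    . . . . . .
T1:
  2·area = 21  (B↔C swapped to make it positive)
  edge (3, 17)→(0, 11): d=(-3,-6) inclusive
  edge (0, 11)→(2, 8): d=(2,-3) inclusive
  edge (2, 8)→(3, 17): d=(1,9) inclusive
    (0,5)@(1, 11): e=[6,3,12] → X
    (1,5)@(3, 11): e=[18,9,-6] → .
    (0,6)@(1, 13): e=[0,7,14] → X  [on edge]
    (1,6)@(3, 13): e=[12,13,-4] → .
    (0,7)@(1, 15): e=[-6,11,16] → .
    (1,8)@(3, 17): e=[0,21,0] → X  [on edge]
    (2,8)@(5, 17): e=[12,27,-18] → .
    (1,9)@(3, 19): e=[-6,25,2] → .
    (2,10)@(5, 21): e=[0,35,-14] → .  [on edge]
  covered (3 px):
    . . . . . .
    . . . . . .
    . . . . . .
    . . . . . .
    . . . . . .
    X . . . . .
    X . . . . .
    . . . . . .
    . X . . . .
    . . . . . .
    . . . . . .
T2:
  2·area = 136  (B↔C swapped to make it positive)
  edge (10, 0)→(2, 16): d=(-8,16) inclusive
  edge (2, 16)→(1, 1): d=(-1,-15) inclusive
  edge (1, 1)→(10, 0): d=(9,-1) inclusive
    (0,0)@(1, 1): e=[136,0,0] → X  [on edge]
    (1,0)@(3, 1): e=[104,30,2] → X
    (2,0)@(5, 1): e=[72,60,4] → X
    (3,0)@(7, 1): e=[40,90,6] → X
    (4,0)@(9, 1): e=[8,120,8] → X
    (5,0)@(11, 1): e=[-24,150,10] → .
    (0,1)@(1, 3): e=[120,-2,18] → .
    (1,1)@(3, 3): e=[88,28,20] → X
    (4,1)@(9, 3): e=[-8,118,26] → .
    (1,2)@(3, 5): e=[72,26,38] → X
    (4,2)@(9, 5): e=[-24,116,44] → .
    (1,3)@(3, 7): e=[56,24,56] → X
  covered (17 px):
    X X X X X .
    . X X X . .
    . X X X . .
    . X X . . .
    . X X . . .
    . X . . . .
    . X . . . .
    . . . . . .
    . . . . . .
    . . . . . .
    . . . . . .
T3:
  2·area = 81  (B↔C swapped to make it positive)
  edge (3, 6)→(9, 21): d=(6,15) inclusive
  edge (9, 21)→(0, 12): d=(-9,-9) inclusive
  edge (0, 12)→(3, 6): d=(3,-6) inclusive
    (0,0)@(1, 1): e=[0,108,-27] → .  [on edge]
    (1,3)@(3, 7): e=[6,72,3] → X
    (2,3)@(5, 7): e=[-24,90,15] → .
    (1,4)@(3, 9): e=[18,54,9] → X
    (2,4)@(5, 9): e=[-12,72,21] → .
    (0,5)@(1, 11): e=[60,18,3] → X
    (2,5)@(5, 11): e=[0,54,27] → X  [on edge]
    (3,5)@(7, 11): e=[-30,72,39] → .
    (0,6)@(1, 13): e=[72,0,9] → X  [on edge]
    (3,6)@(7, 13): e=[-18,54,45] → .
    (0,7)@(1, 15): e=[84,-18,15] → .
    (1,7)@(3, 15): e=[54,0,27] → X  [on edge]
    (2,8)@(5, 17): e=[36,0,45] → X  [on edge]
    (3,9)@(7, 19): e=[18,0,63] → X  [on edge]
    (4,10)@(9, 21): e=[0,0,81] → X  [on edge]
  covered (14 px):
    . . . . . .
    . . . . . .
    . . . . . .
    . X . . . .
    . X . . . .
    X X X . . .
    X X X . . .
    . X X . . .
    . . X X . .
    . . . X . .
    . . . . X .

Result: [[1,3],[1,4],[0,5],[1,5],[2,5],[0,6],[1,6],[2,6],[1,7],[2,7],[2,8],[3,8],[3,9],[4,10]]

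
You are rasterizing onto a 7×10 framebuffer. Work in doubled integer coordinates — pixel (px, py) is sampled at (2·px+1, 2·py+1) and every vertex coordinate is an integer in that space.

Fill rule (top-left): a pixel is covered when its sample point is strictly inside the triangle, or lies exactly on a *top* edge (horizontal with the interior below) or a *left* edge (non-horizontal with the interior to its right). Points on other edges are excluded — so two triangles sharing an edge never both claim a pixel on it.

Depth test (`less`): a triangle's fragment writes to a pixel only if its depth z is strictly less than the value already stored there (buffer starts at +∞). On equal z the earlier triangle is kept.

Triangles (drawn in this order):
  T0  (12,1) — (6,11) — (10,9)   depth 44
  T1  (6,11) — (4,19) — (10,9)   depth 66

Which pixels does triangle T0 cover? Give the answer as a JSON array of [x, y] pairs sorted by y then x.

T0:
  2·area = 28  (B↔C swapped to make it positive)
  edge (12, 1)→(10, 9): d=(-2,8) right/bottom  bias=-1
  edge (10, 9)→(6, 11): d=(-4,2) right/bottom  bias=-1
  edge (6, 11)→(12, 1): d=(6,-10) top-left  bias=+0
    (5,1)@(11, 3): e=[4,22,2] → X
    (6,1)@(13, 3): e=[-12,18,22] → .
    (5,2)@(11, 5): e=[0,14,14] → .  [on edge]
    (4,3)@(9, 7): e=[12,10,6] → X
    (5,3)@(11, 7): e=[-4,6,26] → .
    (4,4)@(9, 9): e=[8,2,18] → X
    (5,4)@(11, 9): e=[-8,-2,38] → .
    (4,5)@(9, 11): e=[4,-6,30] → .
    (4,6)@(9, 13): e=[0,-14,42] → .  [on edge]
  covered (3 px):
    . . . . . . .
    . . . . . X .
    . . . . . . .
    . . . . X . .
    . . . . X . .
    . . . . . . .
    . . . . . . .
    . . . . . . .
    . . . . . . .
    . . . . . . .
T1:
  2·area = 28  (B↔C swapped to make it positive)
  edge (6, 11)→(10, 9): d=(4,-2) top-left  bias=+0
  edge (10, 9)→(4, 19): d=(-6,10) right/bottom  bias=-1
  edge (4, 19)→(6, 11): d=(2,-8) top-left  bias=+0
    (3,3)@(7, 7): e=[-14,42,0] → .  [on edge]
    (3,5)@(7, 11): e=[2,18,8] → X
    (4,5)@(9, 11): e=[6,-2,24] → .
    (3,6)@(7, 13): e=[10,6,12] → X
    (4,6)@(9, 13): e=[14,-14,28] → .
    (2,7)@(5, 15): e=[14,14,0] → X  [on edge]
    (3,7)@(7, 15): e=[18,-6,16] → .
    (2,8)@(5, 17): e=[22,2,4] → X
    (3,8)@(7, 17): e=[26,-18,20] → .
    (2,9)@(5, 19): e=[30,-10,8] → .
  covered (4 px):
    . . . . . . .
    . . . . . . .
    . . . . . . .
    . . . . . . .
    . . . . . . .
    . . . X . . .
    . . . X . . .
    . . X . . . .
    . . X . . . .
    . . . . . . .

Result: [[5,1],[4,3],[4,4]]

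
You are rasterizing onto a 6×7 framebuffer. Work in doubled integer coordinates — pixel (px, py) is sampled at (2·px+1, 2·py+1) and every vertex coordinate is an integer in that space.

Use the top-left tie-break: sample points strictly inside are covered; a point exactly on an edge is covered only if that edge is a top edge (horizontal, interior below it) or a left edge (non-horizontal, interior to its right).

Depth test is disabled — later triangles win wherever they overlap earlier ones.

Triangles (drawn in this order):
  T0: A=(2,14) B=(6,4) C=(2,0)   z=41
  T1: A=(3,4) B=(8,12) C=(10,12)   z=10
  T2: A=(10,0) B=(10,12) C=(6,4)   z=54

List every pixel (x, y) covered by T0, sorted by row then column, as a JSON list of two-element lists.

T0:
  2·area = 56  (B↔C swapped to make it positive)
  edge (2, 14)→(2, 0): d=(0,-14) top-left  bias=+0
  edge (2, 0)→(6, 4): d=(4,4) right/bottom  bias=-1
  edge (6, 4)→(2, 14): d=(-4,10) right/bottom  bias=-1
    (1,0)@(3, 1): e=[14,0,42] → ·  [on edge]
    (1,1)@(3, 3): e=[14,8,34] → #
    (2,1)@(5, 3): e=[42,0,14] → ·  [on edge]
    (1,2)@(3, 5): e=[14,16,26] → #
    (2,2)@(5, 5): e=[42,8,6] → #
    (3,2)@(7, 5): e=[70,0,-14] → ·  [on edge]
    (1,3)@(3, 7): e=[14,24,18] → #
    (2,3)@(5, 7): e=[42,16,-2] → ·
    (4,3)@(9, 7): e=[98,0,-42] → ·  [on edge]
    (1,4)@(3, 9): e=[14,32,10] → #
    (2,4)@(5, 9): e=[42,24,-10] → ·
    (5,4)@(11, 9): e=[126,0,-70] → ·  [on edge]
  covered (6 px):
    · · · · · ·
    · # · · · ·
    · # # · · ·
    · # · · · ·
    · # · · · ·
    · # · · · ·
    · · · · · ·
T1:
  2·area = 16  (B↔C swapped to make it positive)
  edge (3, 4)→(10, 12): d=(7,8) right/bottom  bias=-1
  edge (10, 12)→(8, 12): d=(-2,0) right/bottom  bias=-1
  edge (8, 12)→(3, 4): d=(-5,-8) top-left  bias=+0
    (2,3)@(5, 7): e=[5,10,1] → #
    (3,3)@(7, 7): e=[-11,10,17] → ·
    (2,4)@(5, 9): e=[19,6,-9] → ·
    (3,4)@(7, 9): e=[3,6,7] → #
    (4,4)@(9, 9): e=[-13,6,23] → ·
    (3,5)@(7, 11): e=[17,2,-3] → ·
    (4,5)@(9, 11): e=[1,2,13] → #
    (5,5)@(11, 11): e=[-15,2,29] → ·
    (4,6)@(9, 13): e=[15,-2,3] → ·
  covered (3 px):
    · · · · · ·
    · · · · · ·
    · · · · · ·
    · · # · · ·
    · · · # · ·
    · · · · # ·
    · · · · · ·
T2:
  2·area = 48
  edge (10, 0)→(10, 12): d=(0,12) right/bottom  bias=-1
  edge (10, 12)→(6, 4): d=(-4,-8) top-left  bias=+0
  edge (6, 4)→(10, 0): d=(4,-4) top-left  bias=+0
    (4,0)@(9, 1): e=[12,36,0] → #  [on edge]
    (5,0)@(11, 1): e=[-12,52,8] → ·
    (3,1)@(7, 3): e=[36,12,0] → #  [on edge]
    (5,1)@(11, 3): e=[-12,44,16] → ·
    (2,2)@(5, 5): e=[60,-12,0] → ·  [on edge]
    (3,2)@(7, 5): e=[36,4,8] → #
    (5,2)@(11, 5): e=[-12,36,24] → ·
    (1,3)@(3, 7): e=[84,-36,0] → ·  [on edge]
    (3,3)@(7, 7): e=[36,-4,16] → ·
    (4,3)@(9, 7): e=[12,12,24] → #
    (5,3)@(11, 7): e=[-12,28,32] → ·
    (0,4)@(1, 9): e=[108,-60,0] → ·  [on edge]
  covered (7 px):
    · · · · # ·
    · · · # # ·
    · · · # # ·
    · · · · # ·
    · · · · # ·
    · · · · · ·
    · · · · · ·

Result: [[1,1],[1,2],[2,2],[1,3],[1,4],[1,5]]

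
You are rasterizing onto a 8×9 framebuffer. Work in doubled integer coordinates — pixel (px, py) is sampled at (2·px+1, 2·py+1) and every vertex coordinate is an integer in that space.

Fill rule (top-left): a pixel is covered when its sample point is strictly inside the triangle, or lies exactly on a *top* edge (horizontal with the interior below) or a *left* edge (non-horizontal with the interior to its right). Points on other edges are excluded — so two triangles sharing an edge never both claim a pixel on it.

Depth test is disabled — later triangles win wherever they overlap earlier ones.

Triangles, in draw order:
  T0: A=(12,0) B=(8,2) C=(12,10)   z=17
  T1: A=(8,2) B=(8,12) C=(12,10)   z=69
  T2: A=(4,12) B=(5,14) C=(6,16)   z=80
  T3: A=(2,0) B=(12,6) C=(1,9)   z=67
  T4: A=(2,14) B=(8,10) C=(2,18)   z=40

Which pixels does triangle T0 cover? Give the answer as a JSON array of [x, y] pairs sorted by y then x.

T0:
  2·area = 40  (B↔C swapped to make it positive)
  edge (12, 0)→(12, 10): d=(0,10) right/bottom  bias=-1
  edge (12, 10)→(8, 2): d=(-4,-8) top-left  bias=+0
  edge (8, 2)→(12, 0): d=(4,-2) top-left  bias=+0
    (5,0)@(11, 1): e=[10,28,2] → █
    (6,0)@(13, 1): e=[-10,44,6] → ·
    (4,1)@(9, 3): e=[30,4,6] → █
    (6,1)@(13, 3): e=[-10,36,14] → ·
    (4,2)@(9, 5): e=[30,-4,14] → ·
    (5,2)@(11, 5): e=[10,12,18] → █
    (6,2)@(13, 5): e=[-10,28,22] → ·
    (5,3)@(11, 7): e=[10,4,26] → █
    (6,3)@(13, 7): e=[-10,20,30] → ·
    (5,4)@(11, 9): e=[10,-4,34] → ·
  covered (5 px):
    · · · · · █ · ·
    · · · · █ █ · ·
    · · · · · █ · ·
    · · · · · █ · ·
    · · · · · · · ·
    · · · · · · · ·
    · · · · · · · ·
    · · · · · · · ·
    · · · · · · · ·
T1:
  2·area = 40  (B↔C swapped to make it positive)
  edge (8, 2)→(12, 10): d=(4,8) right/bottom  bias=-1
  edge (12, 10)→(8, 12): d=(-4,2) right/bottom  bias=-1
  edge (8, 12)→(8, 2): d=(0,-10) top-left  bias=+0
    (4,2)@(9, 5): e=[4,26,10] → █
    (5,2)@(11, 5): e=[-12,22,30] → ·
    (4,3)@(9, 7): e=[12,18,10] → █
    (5,3)@(11, 7): e=[-4,14,30] → ·
    (4,4)@(9, 9): e=[20,10,10] → █
    (5,4)@(11, 9): e=[4,6,30] → █
    (6,4)@(13, 9): e=[-12,2,50] → ·
    (4,5)@(9, 11): e=[28,2,10] → █
    (5,5)@(11, 11): e=[12,-2,30] → ·
    (4,6)@(9, 13): e=[36,-6,10] → ·
  covered (5 px):
    · · · · · · · ·
    · · · · · · · ·
    · · · · █ · · ·
    · · · · █ · · ·
    · · · · █ █ · ·
    · · · · █ · · ·
    · · · · · · · ·
    · · · · · · · ·
    · · · · · · · ·
T2:
  degenerate (2·area = 0) — covers nothing
T3:
  2·area = 96
  edge (2, 0)→(12, 6): d=(10,6) right/bottom  bias=-1
  edge (12, 6)→(1, 9): d=(-11,3) right/bottom  bias=-1
  edge (1, 9)→(2, 0): d=(1,-9) top-left  bias=+0
    (1,0)@(3, 1): e=[4,82,10] → █
    (2,0)@(5, 1): e=[-8,76,28] → ·
    (1,1)@(3, 3): e=[24,60,12] → █
    (2,1)@(5, 3): e=[12,54,30] → █
    (3,1)@(7, 3): e=[0,48,48] → ·  [on edge]
    (1,2)@(3, 5): e=[44,38,14] → █
    (3,2)@(7, 5): e=[20,26,50] → █
    (4,2)@(9, 5): e=[8,20,68] → █
    (5,2)@(11, 5): e=[-4,14,86] → ·
    (1,3)@(3, 7): e=[64,16,16] → █
    (4,3)@(9, 7): e=[28,-2,70] → ·
    (0,4)@(1, 9): e=[96,0,0] → ·  [on edge]
  covered (10 px):
    · █ · · · · · ·
    · █ █ · · · · ·
    · █ █ █ █ · · ·
    · █ █ █ · · · ·
    · · · · · · · ·
    · · · · · · · ·
    · · · · · · · ·
    · · · · · · · ·
    · · · · · · · ·
T4:
  2·area = 24
  edge (2, 14)→(8, 10): d=(6,-4) top-left  bias=+0
  edge (8, 10)→(2, 18): d=(-6,8) right/bottom  bias=-1
  edge (2, 18)→(2, 14): d=(0,-4) top-left  bias=+0
    (3,5)@(7, 11): e=[2,2,20] → █
    (4,5)@(9, 11): e=[10,-14,28] → ·
    (2,6)@(5, 13): e=[6,6,12] → █
    (3,6)@(7, 13): e=[14,-10,20] → ·
    (1,7)@(3, 15): e=[10,10,4] → █
    (2,7)@(5, 15): e=[18,-6,12] → ·
    (1,8)@(3, 17): e=[22,-2,4] → ·
  covered (3 px):
    · · · · · · · ·
    · · · · · · · ·
    · · · · · · · ·
    · · · · · · · ·
    · · · · · · · ·
    · · · █ · · · ·
    · · █ · · · · ·
    · █ · · · · · ·
    · · · · · · · ·

Result: [[5,0],[4,1],[5,1],[5,2],[5,3]]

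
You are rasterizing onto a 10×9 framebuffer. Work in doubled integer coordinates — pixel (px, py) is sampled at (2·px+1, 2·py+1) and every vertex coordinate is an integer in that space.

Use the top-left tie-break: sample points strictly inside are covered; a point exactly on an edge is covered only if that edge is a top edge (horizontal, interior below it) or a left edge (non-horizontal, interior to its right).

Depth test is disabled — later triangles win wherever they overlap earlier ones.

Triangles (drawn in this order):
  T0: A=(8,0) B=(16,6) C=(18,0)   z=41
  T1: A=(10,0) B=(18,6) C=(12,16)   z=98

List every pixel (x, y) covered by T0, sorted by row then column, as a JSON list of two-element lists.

T0:
  2·area = 60  (B↔C swapped to make it positive)
  edge (8, 0)→(18, 0): d=(10,0) top-left  bias=+0
  edge (18, 0)→(16, 6): d=(-2,6) right/bottom  bias=-1
  edge (16, 6)→(8, 0): d=(-8,-6) top-left  bias=+0
    (5,0)@(11, 1): e=[10,40,10] → X
    (6,0)@(13, 1): e=[10,28,22] → X
    (7,0)@(15, 1): e=[10,16,34] → X
    (8,0)@(17, 1): e=[10,4,46] → X
    (9,0)@(19, 1): e=[10,-8,58] → .
    (5,1)@(11, 3): e=[30,36,-6] → .
    (6,1)@(13, 3): e=[30,24,6] → X
    (8,1)@(17, 3): e=[30,0,30] → .  [on edge]
    (6,2)@(13, 5): e=[50,20,-10] → .
    (7,2)@(15, 5): e=[50,8,2] → X
    (8,2)@(17, 5): e=[50,-4,14] → .
    (7,3)@(15, 7): e=[70,4,-14] → .
    (7,4)@(15, 9): e=[90,0,-30] → .  [on edge]
    (6,7)@(13, 15): e=[150,0,-90] → .  [on edge]
  covered (7 px):
    . . . . . X X X X .
    . . . . . . X X . .
    . . . . . . . X . .
    . . . . . . . . . .
    . . . . . . . . . .
    . . . . . . . . . .
    . . . . . . . . . .
    . . . . . . . . . .
    . . . . . . . . . .
T1:
  2·area = 116
  edge (10, 0)→(18, 6): d=(8,6) right/bottom  bias=-1
  edge (18, 6)→(12, 16): d=(-6,10) right/bottom  bias=-1
  edge (12, 16)→(10, 0): d=(-2,-16) top-left  bias=+0
    (5,0)@(11, 1): e=[2,100,14] → X
    (6,0)@(13, 1): e=[-10,80,46] → .
    (5,1)@(11, 3): e=[18,88,10] → X
    (6,1)@(13, 3): e=[6,68,42] → X
    (7,1)@(15, 3): e=[-6,48,74] → .
    (5,2)@(11, 5): e=[34,76,6] → X
    (7,2)@(15, 5): e=[10,36,70] → X
    (8,2)@(17, 5): e=[-2,16,102] → .
    (5,3)@(11, 7): e=[50,64,2] → X
    (8,3)@(17, 7): e=[14,4,98] → X
    (9,3)@(19, 7): e=[2,-16,130] → .
    (5,4)@(11, 9): e=[66,52,-2] → .
    (7,5)@(15, 11): e=[58,0,58] → .  [on edge]
  covered (14 px):
    . . . . . X . . . .
    . . . . . X X . . .
    . . . . . X X X . .
    . . . . . X X X X .
    . . . . . . X X . .
    . . . . . . X . . .
    . . . . . . X . . .
    . . . . . . . . . .
    . . . . . . . . . .

Answer: [[5,0],[6,0],[7,0],[8,0],[6,1],[7,1],[7,2]]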